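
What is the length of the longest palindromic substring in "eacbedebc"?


Input: "eacbedebc"
Checking substrings for palindromes:
  [2:9] "cbedebc" (len 7) => palindrome
  [3:8] "bedeb" (len 5) => palindrome
  [4:7] "ede" (len 3) => palindrome
Longest palindromic substring: "cbedebc" with length 7

7


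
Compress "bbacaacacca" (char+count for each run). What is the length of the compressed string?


Input: bbacaacacca
Runs:
  'b' x 2 => "b2"
  'a' x 1 => "a1"
  'c' x 1 => "c1"
  'a' x 2 => "a2"
  'c' x 1 => "c1"
  'a' x 1 => "a1"
  'c' x 2 => "c2"
  'a' x 1 => "a1"
Compressed: "b2a1c1a2c1a1c2a1"
Compressed length: 16

16


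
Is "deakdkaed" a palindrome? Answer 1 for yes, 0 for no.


Input: deakdkaed
Reversed: deakdkaed
  Compare pos 0 ('d') with pos 8 ('d'): match
  Compare pos 1 ('e') with pos 7 ('e'): match
  Compare pos 2 ('a') with pos 6 ('a'): match
  Compare pos 3 ('k') with pos 5 ('k'): match
Result: palindrome

1


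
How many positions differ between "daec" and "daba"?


Comparing "daec" and "daba" position by position:
  Position 0: 'd' vs 'd' => same
  Position 1: 'a' vs 'a' => same
  Position 2: 'e' vs 'b' => DIFFER
  Position 3: 'c' vs 'a' => DIFFER
Positions that differ: 2

2


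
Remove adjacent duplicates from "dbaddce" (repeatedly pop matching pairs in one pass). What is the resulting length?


Input: dbaddce
Stack-based adjacent duplicate removal:
  Read 'd': push. Stack: d
  Read 'b': push. Stack: db
  Read 'a': push. Stack: dba
  Read 'd': push. Stack: dbad
  Read 'd': matches stack top 'd' => pop. Stack: dba
  Read 'c': push. Stack: dbac
  Read 'e': push. Stack: dbace
Final stack: "dbace" (length 5)

5


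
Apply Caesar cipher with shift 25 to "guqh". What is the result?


Caesar cipher: shift "guqh" by 25
  'g' (pos 6) + 25 = pos 5 = 'f'
  'u' (pos 20) + 25 = pos 19 = 't'
  'q' (pos 16) + 25 = pos 15 = 'p'
  'h' (pos 7) + 25 = pos 6 = 'g'
Result: ftpg

ftpg


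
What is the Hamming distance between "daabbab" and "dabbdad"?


Comparing "daabbab" and "dabbdad" position by position:
  Position 0: 'd' vs 'd' => same
  Position 1: 'a' vs 'a' => same
  Position 2: 'a' vs 'b' => differ
  Position 3: 'b' vs 'b' => same
  Position 4: 'b' vs 'd' => differ
  Position 5: 'a' vs 'a' => same
  Position 6: 'b' vs 'd' => differ
Total differences (Hamming distance): 3

3


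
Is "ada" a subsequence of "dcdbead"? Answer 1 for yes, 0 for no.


Check if "ada" is a subsequence of "dcdbead"
Greedy scan:
  Position 0 ('d'): no match needed
  Position 1 ('c'): no match needed
  Position 2 ('d'): no match needed
  Position 3 ('b'): no match needed
  Position 4 ('e'): no match needed
  Position 5 ('a'): matches sub[0] = 'a'
  Position 6 ('d'): matches sub[1] = 'd'
Only matched 2/3 characters => not a subsequence

0


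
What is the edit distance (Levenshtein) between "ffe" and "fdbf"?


Computing edit distance: "ffe" -> "fdbf"
DP table:
           f    d    b    f
      0    1    2    3    4
  f   1    0    1    2    3
  f   2    1    1    2    2
  e   3    2    2    2    3
Edit distance = dp[3][4] = 3

3


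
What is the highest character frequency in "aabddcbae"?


Input: aabddcbae
Character counts:
  'a': 3
  'b': 2
  'c': 1
  'd': 2
  'e': 1
Maximum frequency: 3

3


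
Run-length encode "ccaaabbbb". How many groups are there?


Input: ccaaabbbb
Scanning for consecutive runs:
  Group 1: 'c' x 2 (positions 0-1)
  Group 2: 'a' x 3 (positions 2-4)
  Group 3: 'b' x 4 (positions 5-8)
Total groups: 3

3


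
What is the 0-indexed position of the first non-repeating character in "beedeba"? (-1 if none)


Input: beedeba
Character frequencies:
  'a': 1
  'b': 2
  'd': 1
  'e': 3
Scanning left to right for freq == 1:
  Position 0 ('b'): freq=2, skip
  Position 1 ('e'): freq=3, skip
  Position 2 ('e'): freq=3, skip
  Position 3 ('d'): unique! => answer = 3

3


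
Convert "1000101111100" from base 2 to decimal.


Input: "1000101111100" in base 2
Positional expansion:
  Digit '1' (value 1) x 2^12 = 4096
  Digit '0' (value 0) x 2^11 = 0
  Digit '0' (value 0) x 2^10 = 0
  Digit '0' (value 0) x 2^9 = 0
  Digit '1' (value 1) x 2^8 = 256
  Digit '0' (value 0) x 2^7 = 0
  Digit '1' (value 1) x 2^6 = 64
  Digit '1' (value 1) x 2^5 = 32
  Digit '1' (value 1) x 2^4 = 16
  Digit '1' (value 1) x 2^3 = 8
  Digit '1' (value 1) x 2^2 = 4
  Digit '0' (value 0) x 2^1 = 0
  Digit '0' (value 0) x 2^0 = 0
Sum = 4476

4476


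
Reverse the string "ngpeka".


Input: ngpeka
Reading characters right to left:
  Position 5: 'a'
  Position 4: 'k'
  Position 3: 'e'
  Position 2: 'p'
  Position 1: 'g'
  Position 0: 'n'
Reversed: akepgn

akepgn


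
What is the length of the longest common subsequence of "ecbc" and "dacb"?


LCS of "ecbc" and "dacb"
DP table:
           d    a    c    b
      0    0    0    0    0
  e   0    0    0    0    0
  c   0    0    0    1    1
  b   0    0    0    1    2
  c   0    0    0    1    2
LCS length = dp[4][4] = 2

2


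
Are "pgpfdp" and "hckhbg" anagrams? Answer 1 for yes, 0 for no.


Strings: "pgpfdp", "hckhbg"
Sorted first:  dfgppp
Sorted second: bcghhk
Differ at position 0: 'd' vs 'b' => not anagrams

0


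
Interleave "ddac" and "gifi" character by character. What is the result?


Interleaving "ddac" and "gifi":
  Position 0: 'd' from first, 'g' from second => "dg"
  Position 1: 'd' from first, 'i' from second => "di"
  Position 2: 'a' from first, 'f' from second => "af"
  Position 3: 'c' from first, 'i' from second => "ci"
Result: dgdiafci

dgdiafci


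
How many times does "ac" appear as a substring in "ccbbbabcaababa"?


Searching for "ac" in "ccbbbabcaababa"
Scanning each position:
  Position 0: "cc" => no
  Position 1: "cb" => no
  Position 2: "bb" => no
  Position 3: "bb" => no
  Position 4: "ba" => no
  Position 5: "ab" => no
  Position 6: "bc" => no
  Position 7: "ca" => no
  Position 8: "aa" => no
  Position 9: "ab" => no
  Position 10: "ba" => no
  Position 11: "ab" => no
  Position 12: "ba" => no
Total occurrences: 0

0


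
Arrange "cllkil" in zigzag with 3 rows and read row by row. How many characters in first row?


Zigzag "cllkil" into 3 rows:
Placing characters:
  'c' => row 0
  'l' => row 1
  'l' => row 2
  'k' => row 1
  'i' => row 0
  'l' => row 1
Rows:
  Row 0: "ci"
  Row 1: "lkl"
  Row 2: "l"
First row length: 2

2


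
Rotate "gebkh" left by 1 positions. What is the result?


Input: "gebkh", rotate left by 1
First 1 characters: "g"
Remaining characters: "ebkh"
Concatenate remaining + first: "ebkh" + "g" = "ebkhg"

ebkhg


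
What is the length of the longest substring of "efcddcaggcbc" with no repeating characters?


Input: "efcddcaggcbc"
Sliding window (track last position of each char):
  Position 0 ('e'): window [0,0] length 1 -- new best
  Position 1 ('f'): window [0,1] length 2 -- new best
  Position 2 ('c'): window [0,2] length 3 -- new best
  Position 3 ('d'): window [0,3] length 4 -- new best
  Position 4 ('d'): repeat (last at 3), move window start to 4
  Position 4 ('d'): window [4,4] length 1
  Position 5 ('c'): window [4,5] length 2
  Position 6 ('a'): window [4,6] length 3
  Position 7 ('g'): window [4,7] length 4
  Position 8 ('g'): repeat (last at 7), move window start to 8
  Position 8 ('g'): window [8,8] length 1
  Position 9 ('c'): window [8,9] length 2
  Position 10 ('b'): window [8,10] length 3
  Position 11 ('c'): repeat (last at 9), move window start to 10
  Position 11 ('c'): window [10,11] length 2
Longest substring with no repeats: "efcd" with length 4

4


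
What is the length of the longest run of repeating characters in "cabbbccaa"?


Input: "cabbbccaa"
Scanning for longest run:
  Position 1 ('a'): new char, reset run to 1
  Position 2 ('b'): new char, reset run to 1
  Position 3 ('b'): continues run of 'b', length=2
  Position 4 ('b'): continues run of 'b', length=3
  Position 5 ('c'): new char, reset run to 1
  Position 6 ('c'): continues run of 'c', length=2
  Position 7 ('a'): new char, reset run to 1
  Position 8 ('a'): continues run of 'a', length=2
Longest run: 'b' with length 3

3


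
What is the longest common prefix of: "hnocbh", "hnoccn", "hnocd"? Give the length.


Words: hnocbh, hnoccn, hnocd
  Position 0: all 'h' => match
  Position 1: all 'n' => match
  Position 2: all 'o' => match
  Position 3: all 'c' => match
  Position 4: ('b', 'c', 'd') => mismatch, stop
LCP = "hnoc" (length 4)

4


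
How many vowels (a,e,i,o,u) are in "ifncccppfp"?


Input: ifncccppfp
Checking each character:
  'i' at position 0: vowel (running total: 1)
  'f' at position 1: consonant
  'n' at position 2: consonant
  'c' at position 3: consonant
  'c' at position 4: consonant
  'c' at position 5: consonant
  'p' at position 6: consonant
  'p' at position 7: consonant
  'f' at position 8: consonant
  'p' at position 9: consonant
Total vowels: 1

1


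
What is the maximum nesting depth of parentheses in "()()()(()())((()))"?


Input: "()()()(()())((()))"
Tracking depth:
  Position 0 '(': depth becomes 1
  Position 1 ')': depth becomes 0
  Position 2 '(': depth becomes 1
  Position 3 ')': depth becomes 0
  Position 4 '(': depth becomes 1
  Position 5 ')': depth becomes 0
  Position 6 '(': depth becomes 1
  Position 7 '(': depth becomes 2
  Position 8 ')': depth becomes 1
  Position 9 '(': depth becomes 2
  Position 10 ')': depth becomes 1
  Position 11 ')': depth becomes 0
  Position 12 '(': depth becomes 1
  Position 13 '(': depth becomes 2
  Position 14 '(': depth becomes 3
  Position 15 ')': depth becomes 2
  Position 16 ')': depth becomes 1
  Position 17 ')': depth becomes 0
Maximum depth reached: 3

3


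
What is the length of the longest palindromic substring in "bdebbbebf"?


Input: "bdebbbebf"
Checking substrings for palindromes:
  [2:7] "ebbbe" (len 5) => palindrome
  [3:6] "bbb" (len 3) => palindrome
  [5:8] "beb" (len 3) => palindrome
  [3:5] "bb" (len 2) => palindrome
  [4:6] "bb" (len 2) => palindrome
Longest palindromic substring: "ebbbe" with length 5

5


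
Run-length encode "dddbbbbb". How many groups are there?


Input: dddbbbbb
Scanning for consecutive runs:
  Group 1: 'd' x 3 (positions 0-2)
  Group 2: 'b' x 5 (positions 3-7)
Total groups: 2

2


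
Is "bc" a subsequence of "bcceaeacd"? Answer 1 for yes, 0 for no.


Check if "bc" is a subsequence of "bcceaeacd"
Greedy scan:
  Position 0 ('b'): matches sub[0] = 'b'
  Position 1 ('c'): matches sub[1] = 'c'
  Position 2 ('c'): no match needed
  Position 3 ('e'): no match needed
  Position 4 ('a'): no match needed
  Position 5 ('e'): no match needed
  Position 6 ('a'): no match needed
  Position 7 ('c'): no match needed
  Position 8 ('d'): no match needed
All 2 characters matched => is a subsequence

1


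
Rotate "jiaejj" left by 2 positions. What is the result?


Input: "jiaejj", rotate left by 2
First 2 characters: "ji"
Remaining characters: "aejj"
Concatenate remaining + first: "aejj" + "ji" = "aejjji"

aejjji


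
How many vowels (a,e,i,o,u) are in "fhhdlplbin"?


Input: fhhdlplbin
Checking each character:
  'f' at position 0: consonant
  'h' at position 1: consonant
  'h' at position 2: consonant
  'd' at position 3: consonant
  'l' at position 4: consonant
  'p' at position 5: consonant
  'l' at position 6: consonant
  'b' at position 7: consonant
  'i' at position 8: vowel (running total: 1)
  'n' at position 9: consonant
Total vowels: 1

1


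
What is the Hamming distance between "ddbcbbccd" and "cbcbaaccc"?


Comparing "ddbcbbccd" and "cbcbaaccc" position by position:
  Position 0: 'd' vs 'c' => differ
  Position 1: 'd' vs 'b' => differ
  Position 2: 'b' vs 'c' => differ
  Position 3: 'c' vs 'b' => differ
  Position 4: 'b' vs 'a' => differ
  Position 5: 'b' vs 'a' => differ
  Position 6: 'c' vs 'c' => same
  Position 7: 'c' vs 'c' => same
  Position 8: 'd' vs 'c' => differ
Total differences (Hamming distance): 7

7


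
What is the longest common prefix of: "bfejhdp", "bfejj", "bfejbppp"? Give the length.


Words: bfejhdp, bfejj, bfejbppp
  Position 0: all 'b' => match
  Position 1: all 'f' => match
  Position 2: all 'e' => match
  Position 3: all 'j' => match
  Position 4: ('h', 'j', 'b') => mismatch, stop
LCP = "bfej" (length 4)

4


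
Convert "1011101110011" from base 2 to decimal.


Input: "1011101110011" in base 2
Positional expansion:
  Digit '1' (value 1) x 2^12 = 4096
  Digit '0' (value 0) x 2^11 = 0
  Digit '1' (value 1) x 2^10 = 1024
  Digit '1' (value 1) x 2^9 = 512
  Digit '1' (value 1) x 2^8 = 256
  Digit '0' (value 0) x 2^7 = 0
  Digit '1' (value 1) x 2^6 = 64
  Digit '1' (value 1) x 2^5 = 32
  Digit '1' (value 1) x 2^4 = 16
  Digit '0' (value 0) x 2^3 = 0
  Digit '0' (value 0) x 2^2 = 0
  Digit '1' (value 1) x 2^1 = 2
  Digit '1' (value 1) x 2^0 = 1
Sum = 6003

6003


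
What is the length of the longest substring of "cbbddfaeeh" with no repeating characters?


Input: "cbbddfaeeh"
Sliding window (track last position of each char):
  Position 0 ('c'): window [0,0] length 1 -- new best
  Position 1 ('b'): window [0,1] length 2 -- new best
  Position 2 ('b'): repeat (last at 1), move window start to 2
  Position 2 ('b'): window [2,2] length 1
  Position 3 ('d'): window [2,3] length 2
  Position 4 ('d'): repeat (last at 3), move window start to 4
  Position 4 ('d'): window [4,4] length 1
  Position 5 ('f'): window [4,5] length 2
  Position 6 ('a'): window [4,6] length 3 -- new best
  Position 7 ('e'): window [4,7] length 4 -- new best
  Position 8 ('e'): repeat (last at 7), move window start to 8
  Position 8 ('e'): window [8,8] length 1
  Position 9 ('h'): window [8,9] length 2
Longest substring with no repeats: "dfae" with length 4

4


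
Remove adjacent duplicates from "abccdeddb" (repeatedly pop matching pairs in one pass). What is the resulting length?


Input: abccdeddb
Stack-based adjacent duplicate removal:
  Read 'a': push. Stack: a
  Read 'b': push. Stack: ab
  Read 'c': push. Stack: abc
  Read 'c': matches stack top 'c' => pop. Stack: ab
  Read 'd': push. Stack: abd
  Read 'e': push. Stack: abde
  Read 'd': push. Stack: abded
  Read 'd': matches stack top 'd' => pop. Stack: abde
  Read 'b': push. Stack: abdeb
Final stack: "abdeb" (length 5)

5


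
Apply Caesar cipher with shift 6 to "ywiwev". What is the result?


Caesar cipher: shift "ywiwev" by 6
  'y' (pos 24) + 6 = pos 4 = 'e'
  'w' (pos 22) + 6 = pos 2 = 'c'
  'i' (pos 8) + 6 = pos 14 = 'o'
  'w' (pos 22) + 6 = pos 2 = 'c'
  'e' (pos 4) + 6 = pos 10 = 'k'
  'v' (pos 21) + 6 = pos 1 = 'b'
Result: ecockb

ecockb


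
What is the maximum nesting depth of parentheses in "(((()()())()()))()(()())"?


Input: "(((()()())()()))()(()())"
Tracking depth:
  Position 0 '(': depth becomes 1
  Position 1 '(': depth becomes 2
  Position 2 '(': depth becomes 3
  Position 3 '(': depth becomes 4
  Position 4 ')': depth becomes 3
  Position 5 '(': depth becomes 4
  Position 6 ')': depth becomes 3
  Position 7 '(': depth becomes 4
  Position 8 ')': depth becomes 3
  Position 9 ')': depth becomes 2
  Position 10 '(': depth becomes 3
  Position 11 ')': depth becomes 2
  Position 12 '(': depth becomes 3
  Position 13 ')': depth becomes 2
  Position 14 ')': depth becomes 1
  Position 15 ')': depth becomes 0
  Position 16 '(': depth becomes 1
  Position 17 ')': depth becomes 0
  Position 18 '(': depth becomes 1
  Position 19 '(': depth becomes 2
  Position 20 ')': depth becomes 1
  Position 21 '(': depth becomes 2
  Position 22 ')': depth becomes 1
  Position 23 ')': depth becomes 0
Maximum depth reached: 4

4


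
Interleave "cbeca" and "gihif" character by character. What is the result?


Interleaving "cbeca" and "gihif":
  Position 0: 'c' from first, 'g' from second => "cg"
  Position 1: 'b' from first, 'i' from second => "bi"
  Position 2: 'e' from first, 'h' from second => "eh"
  Position 3: 'c' from first, 'i' from second => "ci"
  Position 4: 'a' from first, 'f' from second => "af"
Result: cgbiehciaf

cgbiehciaf


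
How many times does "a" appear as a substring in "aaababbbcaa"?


Searching for "a" in "aaababbbcaa"
Scanning each position:
  Position 0: "a" => MATCH
  Position 1: "a" => MATCH
  Position 2: "a" => MATCH
  Position 3: "b" => no
  Position 4: "a" => MATCH
  Position 5: "b" => no
  Position 6: "b" => no
  Position 7: "b" => no
  Position 8: "c" => no
  Position 9: "a" => MATCH
  Position 10: "a" => MATCH
Total occurrences: 6

6


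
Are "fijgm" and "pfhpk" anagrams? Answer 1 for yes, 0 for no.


Strings: "fijgm", "pfhpk"
Sorted first:  fgijm
Sorted second: fhkpp
Differ at position 1: 'g' vs 'h' => not anagrams

0


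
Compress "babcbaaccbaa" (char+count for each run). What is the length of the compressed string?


Input: babcbaaccbaa
Runs:
  'b' x 1 => "b1"
  'a' x 1 => "a1"
  'b' x 1 => "b1"
  'c' x 1 => "c1"
  'b' x 1 => "b1"
  'a' x 2 => "a2"
  'c' x 2 => "c2"
  'b' x 1 => "b1"
  'a' x 2 => "a2"
Compressed: "b1a1b1c1b1a2c2b1a2"
Compressed length: 18

18


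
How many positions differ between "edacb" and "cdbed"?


Comparing "edacb" and "cdbed" position by position:
  Position 0: 'e' vs 'c' => DIFFER
  Position 1: 'd' vs 'd' => same
  Position 2: 'a' vs 'b' => DIFFER
  Position 3: 'c' vs 'e' => DIFFER
  Position 4: 'b' vs 'd' => DIFFER
Positions that differ: 4

4


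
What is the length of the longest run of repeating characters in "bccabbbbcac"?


Input: "bccabbbbcac"
Scanning for longest run:
  Position 1 ('c'): new char, reset run to 1
  Position 2 ('c'): continues run of 'c', length=2
  Position 3 ('a'): new char, reset run to 1
  Position 4 ('b'): new char, reset run to 1
  Position 5 ('b'): continues run of 'b', length=2
  Position 6 ('b'): continues run of 'b', length=3
  Position 7 ('b'): continues run of 'b', length=4
  Position 8 ('c'): new char, reset run to 1
  Position 9 ('a'): new char, reset run to 1
  Position 10 ('c'): new char, reset run to 1
Longest run: 'b' with length 4

4


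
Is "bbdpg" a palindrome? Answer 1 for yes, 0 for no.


Input: bbdpg
Reversed: gpdbb
  Compare pos 0 ('b') with pos 4 ('g'): MISMATCH
  Compare pos 1 ('b') with pos 3 ('p'): MISMATCH
Result: not a palindrome

0


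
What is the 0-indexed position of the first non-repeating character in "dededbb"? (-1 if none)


Input: dededbb
Character frequencies:
  'b': 2
  'd': 3
  'e': 2
Scanning left to right for freq == 1:
  Position 0 ('d'): freq=3, skip
  Position 1 ('e'): freq=2, skip
  Position 2 ('d'): freq=3, skip
  Position 3 ('e'): freq=2, skip
  Position 4 ('d'): freq=3, skip
  Position 5 ('b'): freq=2, skip
  Position 6 ('b'): freq=2, skip
  No unique character found => answer = -1

-1


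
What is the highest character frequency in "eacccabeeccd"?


Input: eacccabeeccd
Character counts:
  'a': 2
  'b': 1
  'c': 5
  'd': 1
  'e': 3
Maximum frequency: 5

5


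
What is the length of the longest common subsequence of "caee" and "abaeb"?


LCS of "caee" and "abaeb"
DP table:
           a    b    a    e    b
      0    0    0    0    0    0
  c   0    0    0    0    0    0
  a   0    1    1    1    1    1
  e   0    1    1    1    2    2
  e   0    1    1    1    2    2
LCS length = dp[4][5] = 2

2


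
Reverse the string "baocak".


Input: baocak
Reading characters right to left:
  Position 5: 'k'
  Position 4: 'a'
  Position 3: 'c'
  Position 2: 'o'
  Position 1: 'a'
  Position 0: 'b'
Reversed: kacoab

kacoab


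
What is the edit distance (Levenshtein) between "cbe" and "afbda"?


Computing edit distance: "cbe" -> "afbda"
DP table:
           a    f    b    d    a
      0    1    2    3    4    5
  c   1    1    2    3    4    5
  b   2    2    2    2    3    4
  e   3    3    3    3    3    4
Edit distance = dp[3][5] = 4

4


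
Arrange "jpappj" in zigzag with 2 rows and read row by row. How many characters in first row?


Zigzag "jpappj" into 2 rows:
Placing characters:
  'j' => row 0
  'p' => row 1
  'a' => row 0
  'p' => row 1
  'p' => row 0
  'j' => row 1
Rows:
  Row 0: "jap"
  Row 1: "ppj"
First row length: 3

3


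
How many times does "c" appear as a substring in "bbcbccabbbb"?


Searching for "c" in "bbcbccabbbb"
Scanning each position:
  Position 0: "b" => no
  Position 1: "b" => no
  Position 2: "c" => MATCH
  Position 3: "b" => no
  Position 4: "c" => MATCH
  Position 5: "c" => MATCH
  Position 6: "a" => no
  Position 7: "b" => no
  Position 8: "b" => no
  Position 9: "b" => no
  Position 10: "b" => no
Total occurrences: 3

3


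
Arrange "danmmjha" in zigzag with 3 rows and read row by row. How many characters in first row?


Zigzag "danmmjha" into 3 rows:
Placing characters:
  'd' => row 0
  'a' => row 1
  'n' => row 2
  'm' => row 1
  'm' => row 0
  'j' => row 1
  'h' => row 2
  'a' => row 1
Rows:
  Row 0: "dm"
  Row 1: "amja"
  Row 2: "nh"
First row length: 2

2


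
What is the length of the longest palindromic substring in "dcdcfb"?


Input: "dcdcfb"
Checking substrings for palindromes:
  [0:3] "dcd" (len 3) => palindrome
  [1:4] "cdc" (len 3) => palindrome
Longest palindromic substring: "dcd" with length 3

3


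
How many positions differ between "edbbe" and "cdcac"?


Comparing "edbbe" and "cdcac" position by position:
  Position 0: 'e' vs 'c' => DIFFER
  Position 1: 'd' vs 'd' => same
  Position 2: 'b' vs 'c' => DIFFER
  Position 3: 'b' vs 'a' => DIFFER
  Position 4: 'e' vs 'c' => DIFFER
Positions that differ: 4

4


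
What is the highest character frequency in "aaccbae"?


Input: aaccbae
Character counts:
  'a': 3
  'b': 1
  'c': 2
  'e': 1
Maximum frequency: 3

3


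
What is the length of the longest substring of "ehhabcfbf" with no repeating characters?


Input: "ehhabcfbf"
Sliding window (track last position of each char):
  Position 0 ('e'): window [0,0] length 1 -- new best
  Position 1 ('h'): window [0,1] length 2 -- new best
  Position 2 ('h'): repeat (last at 1), move window start to 2
  Position 2 ('h'): window [2,2] length 1
  Position 3 ('a'): window [2,3] length 2
  Position 4 ('b'): window [2,4] length 3 -- new best
  Position 5 ('c'): window [2,5] length 4 -- new best
  Position 6 ('f'): window [2,6] length 5 -- new best
  Position 7 ('b'): repeat (last at 4), move window start to 5
  Position 7 ('b'): window [5,7] length 3
  Position 8 ('f'): repeat (last at 6), move window start to 7
  Position 8 ('f'): window [7,8] length 2
Longest substring with no repeats: "habcf" with length 5

5


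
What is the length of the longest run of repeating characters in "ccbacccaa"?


Input: "ccbacccaa"
Scanning for longest run:
  Position 1 ('c'): continues run of 'c', length=2
  Position 2 ('b'): new char, reset run to 1
  Position 3 ('a'): new char, reset run to 1
  Position 4 ('c'): new char, reset run to 1
  Position 5 ('c'): continues run of 'c', length=2
  Position 6 ('c'): continues run of 'c', length=3
  Position 7 ('a'): new char, reset run to 1
  Position 8 ('a'): continues run of 'a', length=2
Longest run: 'c' with length 3

3


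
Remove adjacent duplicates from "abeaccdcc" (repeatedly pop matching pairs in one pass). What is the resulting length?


Input: abeaccdcc
Stack-based adjacent duplicate removal:
  Read 'a': push. Stack: a
  Read 'b': push. Stack: ab
  Read 'e': push. Stack: abe
  Read 'a': push. Stack: abea
  Read 'c': push. Stack: abeac
  Read 'c': matches stack top 'c' => pop. Stack: abea
  Read 'd': push. Stack: abead
  Read 'c': push. Stack: abeadc
  Read 'c': matches stack top 'c' => pop. Stack: abead
Final stack: "abead" (length 5)

5


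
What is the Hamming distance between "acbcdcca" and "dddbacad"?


Comparing "acbcdcca" and "dddbacad" position by position:
  Position 0: 'a' vs 'd' => differ
  Position 1: 'c' vs 'd' => differ
  Position 2: 'b' vs 'd' => differ
  Position 3: 'c' vs 'b' => differ
  Position 4: 'd' vs 'a' => differ
  Position 5: 'c' vs 'c' => same
  Position 6: 'c' vs 'a' => differ
  Position 7: 'a' vs 'd' => differ
Total differences (Hamming distance): 7

7


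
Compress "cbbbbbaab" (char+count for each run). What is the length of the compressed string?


Input: cbbbbbaab
Runs:
  'c' x 1 => "c1"
  'b' x 5 => "b5"
  'a' x 2 => "a2"
  'b' x 1 => "b1"
Compressed: "c1b5a2b1"
Compressed length: 8

8


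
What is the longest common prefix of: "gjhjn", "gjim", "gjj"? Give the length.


Words: gjhjn, gjim, gjj
  Position 0: all 'g' => match
  Position 1: all 'j' => match
  Position 2: ('h', 'i', 'j') => mismatch, stop
LCP = "gj" (length 2)

2


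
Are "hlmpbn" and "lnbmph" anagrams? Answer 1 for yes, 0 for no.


Strings: "hlmpbn", "lnbmph"
Sorted first:  bhlmnp
Sorted second: bhlmnp
Sorted forms match => anagrams

1


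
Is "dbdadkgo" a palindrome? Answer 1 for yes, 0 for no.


Input: dbdadkgo
Reversed: ogkdadbd
  Compare pos 0 ('d') with pos 7 ('o'): MISMATCH
  Compare pos 1 ('b') with pos 6 ('g'): MISMATCH
  Compare pos 2 ('d') with pos 5 ('k'): MISMATCH
  Compare pos 3 ('a') with pos 4 ('d'): MISMATCH
Result: not a palindrome

0


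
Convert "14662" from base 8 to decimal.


Input: "14662" in base 8
Positional expansion:
  Digit '1' (value 1) x 8^4 = 4096
  Digit '4' (value 4) x 8^3 = 2048
  Digit '6' (value 6) x 8^2 = 384
  Digit '6' (value 6) x 8^1 = 48
  Digit '2' (value 2) x 8^0 = 2
Sum = 6578

6578


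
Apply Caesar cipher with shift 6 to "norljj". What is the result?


Caesar cipher: shift "norljj" by 6
  'n' (pos 13) + 6 = pos 19 = 't'
  'o' (pos 14) + 6 = pos 20 = 'u'
  'r' (pos 17) + 6 = pos 23 = 'x'
  'l' (pos 11) + 6 = pos 17 = 'r'
  'j' (pos 9) + 6 = pos 15 = 'p'
  'j' (pos 9) + 6 = pos 15 = 'p'
Result: tuxrpp

tuxrpp


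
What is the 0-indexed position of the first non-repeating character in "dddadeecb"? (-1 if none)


Input: dddadeecb
Character frequencies:
  'a': 1
  'b': 1
  'c': 1
  'd': 4
  'e': 2
Scanning left to right for freq == 1:
  Position 0 ('d'): freq=4, skip
  Position 1 ('d'): freq=4, skip
  Position 2 ('d'): freq=4, skip
  Position 3 ('a'): unique! => answer = 3

3


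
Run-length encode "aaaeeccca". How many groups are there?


Input: aaaeeccca
Scanning for consecutive runs:
  Group 1: 'a' x 3 (positions 0-2)
  Group 2: 'e' x 2 (positions 3-4)
  Group 3: 'c' x 3 (positions 5-7)
  Group 4: 'a' x 1 (positions 8-8)
Total groups: 4

4


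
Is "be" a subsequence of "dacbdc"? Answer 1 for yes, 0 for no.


Check if "be" is a subsequence of "dacbdc"
Greedy scan:
  Position 0 ('d'): no match needed
  Position 1 ('a'): no match needed
  Position 2 ('c'): no match needed
  Position 3 ('b'): matches sub[0] = 'b'
  Position 4 ('d'): no match needed
  Position 5 ('c'): no match needed
Only matched 1/2 characters => not a subsequence

0


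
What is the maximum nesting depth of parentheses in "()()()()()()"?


Input: "()()()()()()"
Tracking depth:
  Position 0 '(': depth becomes 1
  Position 1 ')': depth becomes 0
  Position 2 '(': depth becomes 1
  Position 3 ')': depth becomes 0
  Position 4 '(': depth becomes 1
  Position 5 ')': depth becomes 0
  Position 6 '(': depth becomes 1
  Position 7 ')': depth becomes 0
  Position 8 '(': depth becomes 1
  Position 9 ')': depth becomes 0
  Position 10 '(': depth becomes 1
  Position 11 ')': depth becomes 0
Maximum depth reached: 1

1


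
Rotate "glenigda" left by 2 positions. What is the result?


Input: "glenigda", rotate left by 2
First 2 characters: "gl"
Remaining characters: "enigda"
Concatenate remaining + first: "enigda" + "gl" = "enigdagl"

enigdagl


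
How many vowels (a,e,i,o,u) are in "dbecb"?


Input: dbecb
Checking each character:
  'd' at position 0: consonant
  'b' at position 1: consonant
  'e' at position 2: vowel (running total: 1)
  'c' at position 3: consonant
  'b' at position 4: consonant
Total vowels: 1

1


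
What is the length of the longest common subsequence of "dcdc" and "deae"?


LCS of "dcdc" and "deae"
DP table:
           d    e    a    e
      0    0    0    0    0
  d   0    1    1    1    1
  c   0    1    1    1    1
  d   0    1    1    1    1
  c   0    1    1    1    1
LCS length = dp[4][4] = 1

1


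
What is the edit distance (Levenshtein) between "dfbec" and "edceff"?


Computing edit distance: "dfbec" -> "edceff"
DP table:
           e    d    c    e    f    f
      0    1    2    3    4    5    6
  d   1    1    1    2    3    4    5
  f   2    2    2    2    3    3    4
  b   3    3    3    3    3    4    4
  e   4    3    4    4    3    4    5
  c   5    4    4    4    4    4    5
Edit distance = dp[5][6] = 5

5


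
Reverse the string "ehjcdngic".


Input: ehjcdngic
Reading characters right to left:
  Position 8: 'c'
  Position 7: 'i'
  Position 6: 'g'
  Position 5: 'n'
  Position 4: 'd'
  Position 3: 'c'
  Position 2: 'j'
  Position 1: 'h'
  Position 0: 'e'
Reversed: cigndcjhe

cigndcjhe


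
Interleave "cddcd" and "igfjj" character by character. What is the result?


Interleaving "cddcd" and "igfjj":
  Position 0: 'c' from first, 'i' from second => "ci"
  Position 1: 'd' from first, 'g' from second => "dg"
  Position 2: 'd' from first, 'f' from second => "df"
  Position 3: 'c' from first, 'j' from second => "cj"
  Position 4: 'd' from first, 'j' from second => "dj"
Result: cidgdfcjdj

cidgdfcjdj


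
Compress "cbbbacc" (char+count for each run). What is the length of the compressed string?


Input: cbbbacc
Runs:
  'c' x 1 => "c1"
  'b' x 3 => "b3"
  'a' x 1 => "a1"
  'c' x 2 => "c2"
Compressed: "c1b3a1c2"
Compressed length: 8

8


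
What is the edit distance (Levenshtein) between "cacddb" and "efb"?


Computing edit distance: "cacddb" -> "efb"
DP table:
           e    f    b
      0    1    2    3
  c   1    1    2    3
  a   2    2    2    3
  c   3    3    3    3
  d   4    4    4    4
  d   5    5    5    5
  b   6    6    6    5
Edit distance = dp[6][3] = 5

5


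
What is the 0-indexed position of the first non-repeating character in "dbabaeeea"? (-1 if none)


Input: dbabaeeea
Character frequencies:
  'a': 3
  'b': 2
  'd': 1
  'e': 3
Scanning left to right for freq == 1:
  Position 0 ('d'): unique! => answer = 0

0


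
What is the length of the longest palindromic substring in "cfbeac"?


Input: "cfbeac"
Checking substrings for palindromes:
  No multi-char palindromic substrings found
Longest palindromic substring: "c" with length 1

1


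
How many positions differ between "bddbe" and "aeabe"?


Comparing "bddbe" and "aeabe" position by position:
  Position 0: 'b' vs 'a' => DIFFER
  Position 1: 'd' vs 'e' => DIFFER
  Position 2: 'd' vs 'a' => DIFFER
  Position 3: 'b' vs 'b' => same
  Position 4: 'e' vs 'e' => same
Positions that differ: 3

3


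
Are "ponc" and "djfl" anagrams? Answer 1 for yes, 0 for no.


Strings: "ponc", "djfl"
Sorted first:  cnop
Sorted second: dfjl
Differ at position 0: 'c' vs 'd' => not anagrams

0


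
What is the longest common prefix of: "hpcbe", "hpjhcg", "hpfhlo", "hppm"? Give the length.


Words: hpcbe, hpjhcg, hpfhlo, hppm
  Position 0: all 'h' => match
  Position 1: all 'p' => match
  Position 2: ('c', 'j', 'f', 'p') => mismatch, stop
LCP = "hp" (length 2)

2


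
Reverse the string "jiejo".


Input: jiejo
Reading characters right to left:
  Position 4: 'o'
  Position 3: 'j'
  Position 2: 'e'
  Position 1: 'i'
  Position 0: 'j'
Reversed: ojeij

ojeij


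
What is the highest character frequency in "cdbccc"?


Input: cdbccc
Character counts:
  'b': 1
  'c': 4
  'd': 1
Maximum frequency: 4

4


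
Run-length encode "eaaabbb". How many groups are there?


Input: eaaabbb
Scanning for consecutive runs:
  Group 1: 'e' x 1 (positions 0-0)
  Group 2: 'a' x 3 (positions 1-3)
  Group 3: 'b' x 3 (positions 4-6)
Total groups: 3

3


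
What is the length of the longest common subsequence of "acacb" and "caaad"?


LCS of "acacb" and "caaad"
DP table:
           c    a    a    a    d
      0    0    0    0    0    0
  a   0    0    1    1    1    1
  c   0    1    1    1    1    1
  a   0    1    2    2    2    2
  c   0    1    2    2    2    2
  b   0    1    2    2    2    2
LCS length = dp[5][5] = 2

2


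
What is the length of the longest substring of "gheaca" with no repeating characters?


Input: "gheaca"
Sliding window (track last position of each char):
  Position 0 ('g'): window [0,0] length 1 -- new best
  Position 1 ('h'): window [0,1] length 2 -- new best
  Position 2 ('e'): window [0,2] length 3 -- new best
  Position 3 ('a'): window [0,3] length 4 -- new best
  Position 4 ('c'): window [0,4] length 5 -- new best
  Position 5 ('a'): repeat (last at 3), move window start to 4
  Position 5 ('a'): window [4,5] length 2
Longest substring with no repeats: "gheac" with length 5

5


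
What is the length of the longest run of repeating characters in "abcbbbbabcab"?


Input: "abcbbbbabcab"
Scanning for longest run:
  Position 1 ('b'): new char, reset run to 1
  Position 2 ('c'): new char, reset run to 1
  Position 3 ('b'): new char, reset run to 1
  Position 4 ('b'): continues run of 'b', length=2
  Position 5 ('b'): continues run of 'b', length=3
  Position 6 ('b'): continues run of 'b', length=4
  Position 7 ('a'): new char, reset run to 1
  Position 8 ('b'): new char, reset run to 1
  Position 9 ('c'): new char, reset run to 1
  Position 10 ('a'): new char, reset run to 1
  Position 11 ('b'): new char, reset run to 1
Longest run: 'b' with length 4

4


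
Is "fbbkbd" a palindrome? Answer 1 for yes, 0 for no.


Input: fbbkbd
Reversed: dbkbbf
  Compare pos 0 ('f') with pos 5 ('d'): MISMATCH
  Compare pos 1 ('b') with pos 4 ('b'): match
  Compare pos 2 ('b') with pos 3 ('k'): MISMATCH
Result: not a palindrome

0


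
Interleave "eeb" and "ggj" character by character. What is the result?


Interleaving "eeb" and "ggj":
  Position 0: 'e' from first, 'g' from second => "eg"
  Position 1: 'e' from first, 'g' from second => "eg"
  Position 2: 'b' from first, 'j' from second => "bj"
Result: egegbj

egegbj


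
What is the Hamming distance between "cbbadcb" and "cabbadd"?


Comparing "cbbadcb" and "cabbadd" position by position:
  Position 0: 'c' vs 'c' => same
  Position 1: 'b' vs 'a' => differ
  Position 2: 'b' vs 'b' => same
  Position 3: 'a' vs 'b' => differ
  Position 4: 'd' vs 'a' => differ
  Position 5: 'c' vs 'd' => differ
  Position 6: 'b' vs 'd' => differ
Total differences (Hamming distance): 5

5


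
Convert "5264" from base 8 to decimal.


Input: "5264" in base 8
Positional expansion:
  Digit '5' (value 5) x 8^3 = 2560
  Digit '2' (value 2) x 8^2 = 128
  Digit '6' (value 6) x 8^1 = 48
  Digit '4' (value 4) x 8^0 = 4
Sum = 2740

2740


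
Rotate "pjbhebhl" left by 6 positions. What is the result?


Input: "pjbhebhl", rotate left by 6
First 6 characters: "pjbheb"
Remaining characters: "hl"
Concatenate remaining + first: "hl" + "pjbheb" = "hlpjbheb"

hlpjbheb


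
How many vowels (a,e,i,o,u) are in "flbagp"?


Input: flbagp
Checking each character:
  'f' at position 0: consonant
  'l' at position 1: consonant
  'b' at position 2: consonant
  'a' at position 3: vowel (running total: 1)
  'g' at position 4: consonant
  'p' at position 5: consonant
Total vowels: 1

1


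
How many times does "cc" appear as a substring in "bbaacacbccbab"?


Searching for "cc" in "bbaacacbccbab"
Scanning each position:
  Position 0: "bb" => no
  Position 1: "ba" => no
  Position 2: "aa" => no
  Position 3: "ac" => no
  Position 4: "ca" => no
  Position 5: "ac" => no
  Position 6: "cb" => no
  Position 7: "bc" => no
  Position 8: "cc" => MATCH
  Position 9: "cb" => no
  Position 10: "ba" => no
  Position 11: "ab" => no
Total occurrences: 1

1


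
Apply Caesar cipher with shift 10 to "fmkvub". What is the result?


Caesar cipher: shift "fmkvub" by 10
  'f' (pos 5) + 10 = pos 15 = 'p'
  'm' (pos 12) + 10 = pos 22 = 'w'
  'k' (pos 10) + 10 = pos 20 = 'u'
  'v' (pos 21) + 10 = pos 5 = 'f'
  'u' (pos 20) + 10 = pos 4 = 'e'
  'b' (pos 1) + 10 = pos 11 = 'l'
Result: pwufel

pwufel


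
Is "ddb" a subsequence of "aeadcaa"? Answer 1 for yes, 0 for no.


Check if "ddb" is a subsequence of "aeadcaa"
Greedy scan:
  Position 0 ('a'): no match needed
  Position 1 ('e'): no match needed
  Position 2 ('a'): no match needed
  Position 3 ('d'): matches sub[0] = 'd'
  Position 4 ('c'): no match needed
  Position 5 ('a'): no match needed
  Position 6 ('a'): no match needed
Only matched 1/3 characters => not a subsequence

0


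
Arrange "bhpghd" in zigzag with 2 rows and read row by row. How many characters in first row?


Zigzag "bhpghd" into 2 rows:
Placing characters:
  'b' => row 0
  'h' => row 1
  'p' => row 0
  'g' => row 1
  'h' => row 0
  'd' => row 1
Rows:
  Row 0: "bph"
  Row 1: "hgd"
First row length: 3

3


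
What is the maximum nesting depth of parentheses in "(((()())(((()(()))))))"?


Input: "(((()())(((()(()))))))"
Tracking depth:
  Position 0 '(': depth becomes 1
  Position 1 '(': depth becomes 2
  Position 2 '(': depth becomes 3
  Position 3 '(': depth becomes 4
  Position 4 ')': depth becomes 3
  Position 5 '(': depth becomes 4
  Position 6 ')': depth becomes 3
  Position 7 ')': depth becomes 2
  Position 8 '(': depth becomes 3
  Position 9 '(': depth becomes 4
  Position 10 '(': depth becomes 5
  Position 11 '(': depth becomes 6
  Position 12 ')': depth becomes 5
  Position 13 '(': depth becomes 6
  Position 14 '(': depth becomes 7
  Position 15 ')': depth becomes 6
  Position 16 ')': depth becomes 5
  Position 17 ')': depth becomes 4
  Position 18 ')': depth becomes 3
  Position 19 ')': depth becomes 2
  Position 20 ')': depth becomes 1
  Position 21 ')': depth becomes 0
Maximum depth reached: 7

7


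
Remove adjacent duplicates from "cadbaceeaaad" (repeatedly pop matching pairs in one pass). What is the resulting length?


Input: cadbaceeaaad
Stack-based adjacent duplicate removal:
  Read 'c': push. Stack: c
  Read 'a': push. Stack: ca
  Read 'd': push. Stack: cad
  Read 'b': push. Stack: cadb
  Read 'a': push. Stack: cadba
  Read 'c': push. Stack: cadbac
  Read 'e': push. Stack: cadbace
  Read 'e': matches stack top 'e' => pop. Stack: cadbac
  Read 'a': push. Stack: cadbaca
  Read 'a': matches stack top 'a' => pop. Stack: cadbac
  Read 'a': push. Stack: cadbaca
  Read 'd': push. Stack: cadbacad
Final stack: "cadbacad" (length 8)

8


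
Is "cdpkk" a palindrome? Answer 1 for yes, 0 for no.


Input: cdpkk
Reversed: kkpdc
  Compare pos 0 ('c') with pos 4 ('k'): MISMATCH
  Compare pos 1 ('d') with pos 3 ('k'): MISMATCH
Result: not a palindrome

0


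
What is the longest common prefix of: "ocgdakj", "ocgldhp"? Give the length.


Words: ocgdakj, ocgldhp
  Position 0: all 'o' => match
  Position 1: all 'c' => match
  Position 2: all 'g' => match
  Position 3: ('d', 'l') => mismatch, stop
LCP = "ocg" (length 3)

3


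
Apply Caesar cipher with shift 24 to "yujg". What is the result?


Caesar cipher: shift "yujg" by 24
  'y' (pos 24) + 24 = pos 22 = 'w'
  'u' (pos 20) + 24 = pos 18 = 's'
  'j' (pos 9) + 24 = pos 7 = 'h'
  'g' (pos 6) + 24 = pos 4 = 'e'
Result: wshe

wshe


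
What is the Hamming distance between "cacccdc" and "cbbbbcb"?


Comparing "cacccdc" and "cbbbbcb" position by position:
  Position 0: 'c' vs 'c' => same
  Position 1: 'a' vs 'b' => differ
  Position 2: 'c' vs 'b' => differ
  Position 3: 'c' vs 'b' => differ
  Position 4: 'c' vs 'b' => differ
  Position 5: 'd' vs 'c' => differ
  Position 6: 'c' vs 'b' => differ
Total differences (Hamming distance): 6

6


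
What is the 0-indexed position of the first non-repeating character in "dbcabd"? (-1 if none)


Input: dbcabd
Character frequencies:
  'a': 1
  'b': 2
  'c': 1
  'd': 2
Scanning left to right for freq == 1:
  Position 0 ('d'): freq=2, skip
  Position 1 ('b'): freq=2, skip
  Position 2 ('c'): unique! => answer = 2

2


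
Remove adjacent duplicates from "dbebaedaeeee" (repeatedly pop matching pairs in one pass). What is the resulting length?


Input: dbebaedaeeee
Stack-based adjacent duplicate removal:
  Read 'd': push. Stack: d
  Read 'b': push. Stack: db
  Read 'e': push. Stack: dbe
  Read 'b': push. Stack: dbeb
  Read 'a': push. Stack: dbeba
  Read 'e': push. Stack: dbebae
  Read 'd': push. Stack: dbebaed
  Read 'a': push. Stack: dbebaeda
  Read 'e': push. Stack: dbebaedae
  Read 'e': matches stack top 'e' => pop. Stack: dbebaeda
  Read 'e': push. Stack: dbebaedae
  Read 'e': matches stack top 'e' => pop. Stack: dbebaeda
Final stack: "dbebaeda" (length 8)

8
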